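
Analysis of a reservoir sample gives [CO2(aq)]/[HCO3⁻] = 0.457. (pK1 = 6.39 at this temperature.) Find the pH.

From K1 = [H⁺][HCO3⁻]/[CO2(aq)]:  pH = pK1 − log₁₀([CO2(aq)]/[HCO3⁻])
log₁₀(0.457) = -0.340
pH = 6.39 − (-0.340) = 6.73

pH = 6.73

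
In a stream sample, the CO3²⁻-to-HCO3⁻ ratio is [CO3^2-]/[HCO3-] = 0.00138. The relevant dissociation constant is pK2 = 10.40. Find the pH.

pH = 7.54

From K2 = [H⁺][CO3^2-]/[HCO3-]:  pH = pK2 + log₁₀([CO3^2-]/[HCO3-])
log₁₀(0.00138) = -2.860
pH = 10.40 + (-2.860) = 7.54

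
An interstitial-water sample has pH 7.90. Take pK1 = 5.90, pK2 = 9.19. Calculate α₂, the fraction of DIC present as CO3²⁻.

α₂ = 0.0483

α₂ = 1 / (1 + [H⁺]/K2 + [H⁺]²/(K1K2)) = 1 / (1 + 10^+1.29 + 10^-0.71)
   = 1 / (1 + 19.498 + 0.19498) = 1/20.693 = 0.04832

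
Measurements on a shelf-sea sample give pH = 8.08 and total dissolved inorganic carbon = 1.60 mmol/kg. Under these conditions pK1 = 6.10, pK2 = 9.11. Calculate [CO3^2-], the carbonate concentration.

[CO3²⁻] = 0.135 mmol/kg

α₂ = 1 / (1 + [H⁺]/K2 + [H⁺]²/(K1K2)) = 1 / (1 + 10^+1.03 + 10^-0.95)
   = 1 / (1 + 10.715 + 0.11220) = 1/11.827 = 0.08455
[CO3²⁻] = α₂ × DIC = 0.08455 × 1.60 = 0.135 mmol/kg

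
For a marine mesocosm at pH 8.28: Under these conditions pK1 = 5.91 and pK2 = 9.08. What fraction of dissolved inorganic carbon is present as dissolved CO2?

α₀ = 1 / (1 + K1/[H⁺] + K1K2/[H⁺]²) = 1 / (1 + 10^+2.37 + 10^+1.57)
   = 1 / (1 + 234.42 + 37.154) = 1/272.58 = 0.003669

α₀ = 0.00367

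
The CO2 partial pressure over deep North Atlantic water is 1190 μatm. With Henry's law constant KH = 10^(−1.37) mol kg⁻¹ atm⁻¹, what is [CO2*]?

KH = 10^(−1.37) = 4.266×10^-2 mol kg⁻¹ atm⁻¹
[CO2*] = KH · pCO2 = 4.266×10^-2 × 1190×10^-6 atm = 5.08×10^-5 mol/kg

[CO2*] = 50.8 μmol/kg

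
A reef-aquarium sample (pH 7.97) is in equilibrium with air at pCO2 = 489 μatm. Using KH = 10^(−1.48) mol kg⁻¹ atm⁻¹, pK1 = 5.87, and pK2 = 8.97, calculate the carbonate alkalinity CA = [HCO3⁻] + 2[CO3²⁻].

[CO2*] = KH · pCO2 = 10^(−1.48) × 489×10^-6 = 1.619×10^-5 mol/kg
α₀ = 1/(1 + K1/[H⁺] + K1K2/[H⁺]²) = 1/(1 + 10^+2.10 + 10^+1.10) = 0.007169
DIC = [CO2*]/α₀ = 1.619×10^-5 / 0.007169 = 2.259 mmol/kg
CA = (α₁ + 2α₂)·DIC = (0.9026 + 2×0.09026) × 2.259 = 2.45 mmol/kg

CA = 2.45 mmol/kg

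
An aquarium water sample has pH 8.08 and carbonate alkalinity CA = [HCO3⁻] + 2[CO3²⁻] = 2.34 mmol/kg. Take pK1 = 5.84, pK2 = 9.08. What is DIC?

DIC = 2.16 mmol/kg

CA = [HCO3⁻] + 2[CO3²⁻] = (α₁ + 2α₂)·DIC
At pH 8.08: [H⁺]/K1 = 10^-2.24 = 0.0057544, K2/[H⁺] = 10^-1.00 = 0.10000
α₁ = 1/(1 + 0.0057544 + 0.10000) = 1/1.1058 = 0.9044; α₂ = α₁·K2/[H⁺] = 0.09044
α₁ + 2α₂ = 1.0852
DIC = CA / (α₁ + 2α₂) = 2.34 / 1.0852 = 2.16 mmol/kg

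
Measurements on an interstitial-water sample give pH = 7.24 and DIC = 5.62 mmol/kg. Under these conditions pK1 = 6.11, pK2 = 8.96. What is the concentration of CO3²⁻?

α₂ = 1 / (1 + [H⁺]/K2 + [H⁺]²/(K1K2)) = 1 / (1 + 10^+1.72 + 10^+0.59)
   = 1 / (1 + 52.481 + 3.8905) = 1/57.371 = 0.01743
[CO3²⁻] = α₂ × DIC = 0.01743 × 5.62 = 0.0980 mmol/kg

[CO3²⁻] = 0.0980 mmol/kg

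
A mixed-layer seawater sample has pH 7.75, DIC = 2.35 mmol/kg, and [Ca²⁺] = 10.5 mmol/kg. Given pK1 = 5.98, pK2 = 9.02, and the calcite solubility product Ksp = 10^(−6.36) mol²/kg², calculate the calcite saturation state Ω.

Ω = 2.84

α₂ = 1 / (1 + [H⁺]/K2 + [H⁺]²/(K1K2)) = 1 / (1 + 10^+1.27 + 10^-0.50)
   = 1 / (1 + 18.621 + 0.31623) = 1/19.937 = 0.05016
[CO3²⁻] = α₂ × DIC = 0.05016 × 2.35 = 0.1179 mmol/kg
Ksp = 10^(−6.36) = 4.365×10^-7
Ω = [Ca²⁺][CO3²⁻]/Ksp = (10.5×10^-3)(1.179×10^-4) / 4.365×10^-7 = 2.84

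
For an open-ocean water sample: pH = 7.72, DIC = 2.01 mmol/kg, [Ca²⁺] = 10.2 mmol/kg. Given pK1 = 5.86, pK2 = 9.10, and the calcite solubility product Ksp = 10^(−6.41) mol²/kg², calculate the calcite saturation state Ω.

Ω = 2.08

α₂ = 1 / (1 + [H⁺]/K2 + [H⁺]²/(K1K2)) = 1 / (1 + 10^+1.38 + 10^-0.48)
   = 1 / (1 + 23.988 + 0.33113) = 1/25.319 = 0.03950
[CO3²⁻] = α₂ × DIC = 0.03950 × 2.01 = 0.07939 mmol/kg
Ksp = 10^(−6.41) = 3.890×10^-7
Ω = [Ca²⁺][CO3²⁻]/Ksp = (10.2×10^-3)(7.939×10^-5) / 3.890×10^-7 = 2.08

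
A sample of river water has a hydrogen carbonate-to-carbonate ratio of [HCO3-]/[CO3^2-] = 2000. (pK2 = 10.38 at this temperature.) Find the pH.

From K2 = [H⁺][CO3^2-]/[HCO3-]:  pH = pK2 − log₁₀([HCO3-]/[CO3^2-])
log₁₀(2000) = +3.301
pH = 10.38 − (+3.301) = 7.08

pH = 7.08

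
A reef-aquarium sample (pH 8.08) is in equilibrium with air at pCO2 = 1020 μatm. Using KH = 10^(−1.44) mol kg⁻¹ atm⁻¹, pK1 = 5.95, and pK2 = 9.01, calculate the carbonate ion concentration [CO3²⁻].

[CO3²⁻] = 0.587 mmol/kg

[CO2*] = KH · pCO2 = 10^(−1.44) × 1020×10^-6 = 3.703×10^-5 mol/kg
α₀ = 1/(1 + K1/[H⁺] + K1K2/[H⁺]²) = 1/(1 + 10^+2.13 + 10^+1.20) = 0.006590
DIC = [CO2*]/α₀ = 3.703×10^-5 / 0.006590 = 5.620 mmol/kg
[CO3²⁻] = α₂·DIC; α₂ = 0.1044, so [CO3²⁻] = 0.1044 × 5.620 = 0.587 mmol/kg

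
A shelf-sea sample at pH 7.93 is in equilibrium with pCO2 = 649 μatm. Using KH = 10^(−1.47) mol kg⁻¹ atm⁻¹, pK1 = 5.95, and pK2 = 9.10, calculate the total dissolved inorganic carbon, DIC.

DIC = 2.26 mmol/kg

[CO2*] = KH · pCO2 = 10^(−1.47) × 649×10^-6 = 2.199×10^-5 mol/kg
α₀ = 1/(1 + K1/[H⁺] + K1K2/[H⁺]²) = 1/(1 + 10^+1.98 + 10^+0.81) = 0.009713
DIC = [CO2*]/α₀ = 2.199×10^-5 / 0.009713 = 2.26 mmol/kg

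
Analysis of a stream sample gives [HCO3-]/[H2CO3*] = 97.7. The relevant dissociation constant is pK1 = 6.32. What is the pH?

From K1 = [H⁺][HCO3-]/[H2CO3*]:  pH = pK1 + log₁₀([HCO3-]/[H2CO3*])
log₁₀(97.7) = +1.990
pH = 6.32 + (+1.990) = 8.31

pH = 8.31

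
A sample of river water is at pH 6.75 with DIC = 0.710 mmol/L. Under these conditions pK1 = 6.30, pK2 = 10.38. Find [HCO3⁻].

α₁ = 1 / (1 + [H⁺]/K1 + K2/[H⁺]) = 1 / (1 + 10^-0.45 + 10^-3.63)
   = 1 / (1 + 0.35481 + 0.00023442) = 1/1.3550 = 0.7380
[HCO3⁻] = α₁ × DIC = 0.7380 × 0.710 = 0.524 mmol/L

[HCO3⁻] = 0.524 mmol/L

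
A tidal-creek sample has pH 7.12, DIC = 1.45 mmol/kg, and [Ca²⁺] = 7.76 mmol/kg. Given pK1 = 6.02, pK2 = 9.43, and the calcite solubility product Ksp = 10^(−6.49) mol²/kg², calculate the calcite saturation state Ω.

α₂ = 1 / (1 + [H⁺]/K2 + [H⁺]²/(K1K2)) = 1 / (1 + 10^+2.31 + 10^+1.21)
   = 1 / (1 + 204.17 + 16.218) = 1/221.39 = 0.004517
[CO3²⁻] = α₂ × DIC = 0.004517 × 1.45 = 0.006549 mmol/kg = 6.549 μmol/kg
Ksp = 10^(−6.49) = 3.236×10^-7
Ω = [Ca²⁺][CO3²⁻]/Ksp = (7.76×10^-3)(6.549×10^-6) / 3.236×10^-7 = 0.157

Ω = 0.157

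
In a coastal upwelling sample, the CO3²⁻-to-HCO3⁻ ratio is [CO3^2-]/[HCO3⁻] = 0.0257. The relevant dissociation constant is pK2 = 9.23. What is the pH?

From K2 = [H⁺][CO3^2-]/[HCO3⁻]:  pH = pK2 + log₁₀([CO3^2-]/[HCO3⁻])
log₁₀(0.0257) = -1.590
pH = 9.23 + (-1.590) = 7.64

pH = 7.64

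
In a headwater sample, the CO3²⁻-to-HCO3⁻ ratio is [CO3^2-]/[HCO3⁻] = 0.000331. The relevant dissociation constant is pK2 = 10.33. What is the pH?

From K2 = [H⁺][CO3^2-]/[HCO3⁻]:  pH = pK2 + log₁₀([CO3^2-]/[HCO3⁻])
log₁₀(0.000331) = -3.480
pH = 10.33 + (-3.480) = 6.85

pH = 6.85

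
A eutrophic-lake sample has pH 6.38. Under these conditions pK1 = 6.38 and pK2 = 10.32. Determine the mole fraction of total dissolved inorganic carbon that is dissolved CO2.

α₀ = 0.500

α₀ = 1 / (1 + K1/[H⁺] + K1K2/[H⁺]²) = 1 / (1 + 10^+0.00 + 10^-3.94)
   = 1 / (1 + 1.0000 + 0.00011482) = 1/2.0001 = 0.5000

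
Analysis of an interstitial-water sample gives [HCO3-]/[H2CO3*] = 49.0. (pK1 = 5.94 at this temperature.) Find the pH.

From K1 = [H⁺][HCO3-]/[H2CO3*]:  pH = pK1 + log₁₀([HCO3-]/[H2CO3*])
log₁₀(49.0) = +1.690
pH = 5.94 + (+1.690) = 7.63

pH = 7.63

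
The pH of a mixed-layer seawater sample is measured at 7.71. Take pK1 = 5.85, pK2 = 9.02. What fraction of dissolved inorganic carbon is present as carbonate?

α₂ = 0.0461

α₂ = 1 / (1 + [H⁺]/K2 + [H⁺]²/(K1K2)) = 1 / (1 + 10^+1.31 + 10^-0.55)
   = 1 / (1 + 20.417 + 0.28184) = 1/21.699 = 0.04608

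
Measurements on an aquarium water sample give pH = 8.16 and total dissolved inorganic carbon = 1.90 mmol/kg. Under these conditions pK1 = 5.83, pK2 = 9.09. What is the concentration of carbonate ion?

[CO3²⁻] = 0.199 mmol/kg

α₂ = 1 / (1 + [H⁺]/K2 + [H⁺]²/(K1K2)) = 1 / (1 + 10^+0.93 + 10^-1.40)
   = 1 / (1 + 8.5114 + 0.039811) = 1/9.5512 = 0.1047
[CO3²⁻] = α₂ × DIC = 0.1047 × 1.90 = 0.199 mmol/kg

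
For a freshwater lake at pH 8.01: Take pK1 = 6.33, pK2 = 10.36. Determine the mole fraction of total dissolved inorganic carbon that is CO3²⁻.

α₂ = 0.00436

α₂ = 1 / (1 + [H⁺]/K2 + [H⁺]²/(K1K2)) = 1 / (1 + 10^+2.35 + 10^+0.67)
   = 1 / (1 + 223.87 + 4.6774) = 1/229.55 = 0.004356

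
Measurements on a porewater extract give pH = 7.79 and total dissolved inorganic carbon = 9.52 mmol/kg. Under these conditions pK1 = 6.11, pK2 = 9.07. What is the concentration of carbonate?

[CO3²⁻] = 0.465 mmol/kg

α₂ = 1 / (1 + [H⁺]/K2 + [H⁺]²/(K1K2)) = 1 / (1 + 10^+1.28 + 10^-0.40)
   = 1 / (1 + 19.055 + 0.39811) = 1/20.453 = 0.04889
[CO3²⁻] = α₂ × DIC = 0.04889 × 9.52 = 0.465 mmol/kg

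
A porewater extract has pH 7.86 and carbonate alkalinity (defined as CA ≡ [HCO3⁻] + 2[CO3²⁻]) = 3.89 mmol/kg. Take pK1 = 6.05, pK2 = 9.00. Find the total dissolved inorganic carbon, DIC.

CA = [HCO3⁻] + 2[CO3²⁻] = (α₁ + 2α₂)·DIC
At pH 7.86: [H⁺]/K1 = 10^-1.81 = 0.015488, K2/[H⁺] = 10^-1.14 = 0.072444
α₁ = 1/(1 + 0.015488 + 0.072444) = 1/1.0879 = 0.9192; α₂ = α₁·K2/[H⁺] = 0.06659
α₁ + 2α₂ = 1.0524
DIC = CA / (α₁ + 2α₂) = 3.89 / 1.0524 = 3.70 mmol/kg

DIC = 3.70 mmol/kg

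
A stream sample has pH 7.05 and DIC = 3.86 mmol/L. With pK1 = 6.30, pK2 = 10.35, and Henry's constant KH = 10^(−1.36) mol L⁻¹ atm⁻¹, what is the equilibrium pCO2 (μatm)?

α₀ = 1 / (1 + K1/[H⁺] + K1K2/[H⁺]²) = 1 / (1 + 10^+0.75 + 10^-2.55)
   = 1 / (1 + 5.6234 + 0.0028184) = 1/6.6262 = 0.1509
[CO2*] = α₀ × DIC = 0.1509 × 3.86 = 0.5825 mmol/L
pCO2 = [CO2*]/KH = 5.825×10^-4 / 4.365×10^-2 = 1.33×10^4 μatm

pCO2 = 1.33×10^4 μatm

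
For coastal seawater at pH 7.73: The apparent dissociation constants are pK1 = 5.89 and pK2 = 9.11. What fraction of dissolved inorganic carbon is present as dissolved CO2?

α₀ = 1 / (1 + K1/[H⁺] + K1K2/[H⁺]²) = 1 / (1 + 10^+1.84 + 10^+0.46)
   = 1 / (1 + 69.183 + 2.8840) = 1/73.067 = 0.01369

α₀ = 0.0137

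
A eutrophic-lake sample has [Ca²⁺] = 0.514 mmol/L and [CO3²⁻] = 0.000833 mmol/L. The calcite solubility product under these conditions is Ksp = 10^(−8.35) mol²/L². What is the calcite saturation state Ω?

Ksp = 10^(−8.35) = 4.467×10^-9
Ω = [Ca²⁺][CO3²⁻]/Ksp = (0.514×10^-3)(0.000833×10^-3) / 4.467×10^-9 = 0.0959

Ω = 0.0959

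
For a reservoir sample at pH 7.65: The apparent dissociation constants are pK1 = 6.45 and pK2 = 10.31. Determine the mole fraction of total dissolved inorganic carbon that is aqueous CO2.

α₀ = 0.0592

α₀ = 1 / (1 + K1/[H⁺] + K1K2/[H⁺]²) = 1 / (1 + 10^+1.20 + 10^-1.46)
   = 1 / (1 + 15.849 + 0.034674) = 1/16.884 = 0.05923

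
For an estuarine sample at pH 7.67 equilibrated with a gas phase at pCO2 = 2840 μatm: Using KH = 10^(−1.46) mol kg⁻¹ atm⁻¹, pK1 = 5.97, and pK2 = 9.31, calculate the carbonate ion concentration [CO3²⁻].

[CO2*] = KH · pCO2 = 10^(−1.46) × 2840×10^-6 = 9.847×10^-5 mol/kg
α₀ = 1/(1 + K1/[H⁺] + K1K2/[H⁺]²) = 1/(1 + 10^+1.70 + 10^+0.06) = 0.01913
DIC = [CO2*]/α₀ = 9.847×10^-5 / 0.01913 = 5.147 mmol/kg
[CO3²⁻] = α₂·DIC; α₂ = 0.02197, so [CO3²⁻] = 0.02197 × 5.147 = 0.113 mmol/kg

[CO3²⁻] = 0.113 mmol/kg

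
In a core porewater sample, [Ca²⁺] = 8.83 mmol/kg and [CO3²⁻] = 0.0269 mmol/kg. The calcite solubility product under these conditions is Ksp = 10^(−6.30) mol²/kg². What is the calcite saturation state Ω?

Ksp = 10^(−6.30) = 5.012×10^-7
Ω = [Ca²⁺][CO3²⁻]/Ksp = (8.83×10^-3)(0.0269×10^-3) / 5.012×10^-7 = 0.474

Ω = 0.474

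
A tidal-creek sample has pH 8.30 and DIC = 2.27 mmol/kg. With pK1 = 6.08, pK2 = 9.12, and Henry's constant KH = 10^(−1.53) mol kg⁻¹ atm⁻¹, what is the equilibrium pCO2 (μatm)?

α₀ = 1 / (1 + K1/[H⁺] + K1K2/[H⁺]²) = 1 / (1 + 10^+2.22 + 10^+1.40)
   = 1 / (1 + 165.96 + 25.119) = 1/192.08 = 0.005206
[CO2*] = α₀ × DIC = 0.005206 × 2.27 = 0.01182 mmol/kg = 11.82 μmol/kg
pCO2 = [CO2*]/KH = 1.182×10^-5 / 2.951×10^-2 = 400 μatm

pCO2 = 400 μatm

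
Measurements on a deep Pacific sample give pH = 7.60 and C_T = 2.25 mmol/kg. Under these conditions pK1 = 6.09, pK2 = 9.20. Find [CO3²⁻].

[CO3²⁻] = 0.0535 mmol/kg

α₂ = 1 / (1 + [H⁺]/K2 + [H⁺]²/(K1K2)) = 1 / (1 + 10^+1.60 + 10^+0.09)
   = 1 / (1 + 39.811 + 1.2303) = 1/42.041 = 0.02379
[CO3²⁻] = α₂ × DIC = 0.02379 × 2.25 = 0.0535 mmol/kg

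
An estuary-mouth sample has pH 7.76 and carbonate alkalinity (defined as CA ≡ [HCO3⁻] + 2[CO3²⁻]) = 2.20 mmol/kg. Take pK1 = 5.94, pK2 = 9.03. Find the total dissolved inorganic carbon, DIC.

DIC = 2.12 mmol/kg

CA = [HCO3⁻] + 2[CO3²⁻] = (α₁ + 2α₂)·DIC
At pH 7.76: [H⁺]/K1 = 10^-1.82 = 0.015136, K2/[H⁺] = 10^-1.27 = 0.053703
α₁ = 1/(1 + 0.015136 + 0.053703) = 1/1.0688 = 0.9356; α₂ = α₁·K2/[H⁺] = 0.05024
α₁ + 2α₂ = 1.0361
DIC = CA / (α₁ + 2α₂) = 2.20 / 1.0361 = 2.12 mmol/kg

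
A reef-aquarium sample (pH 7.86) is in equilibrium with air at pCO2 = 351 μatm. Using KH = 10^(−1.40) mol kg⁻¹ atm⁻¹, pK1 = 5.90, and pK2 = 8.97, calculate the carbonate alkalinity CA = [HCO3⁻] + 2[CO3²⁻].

[CO2*] = KH · pCO2 = 10^(−1.40) × 351×10^-6 = 1.397×10^-5 mol/kg
α₀ = 1/(1 + K1/[H⁺] + K1K2/[H⁺]²) = 1/(1 + 10^+1.96 + 10^+0.85) = 0.01007
DIC = [CO2*]/α₀ = 1.397×10^-5 / 0.01007 = 1.387 mmol/kg
CA = (α₁ + 2α₂)·DIC = (0.9186 + 2×0.07131) × 1.387 = 1.47 mmol/kg

CA = 1.47 mmol/kg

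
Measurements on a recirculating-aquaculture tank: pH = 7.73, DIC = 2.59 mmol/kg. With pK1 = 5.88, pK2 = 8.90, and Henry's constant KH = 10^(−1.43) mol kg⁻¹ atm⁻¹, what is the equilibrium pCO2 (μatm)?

α₀ = 1 / (1 + K1/[H⁺] + K1K2/[H⁺]²) = 1 / (1 + 10^+1.85 + 10^+0.68)
   = 1 / (1 + 70.795 + 4.7863) = 1/76.581 = 0.01306
[CO2*] = α₀ × DIC = 0.01306 × 2.59 = 0.03382 mmol/kg
pCO2 = [CO2*]/KH = 3.382×10^-5 / 3.715×10^-2 = 910 μatm

pCO2 = 910 μatm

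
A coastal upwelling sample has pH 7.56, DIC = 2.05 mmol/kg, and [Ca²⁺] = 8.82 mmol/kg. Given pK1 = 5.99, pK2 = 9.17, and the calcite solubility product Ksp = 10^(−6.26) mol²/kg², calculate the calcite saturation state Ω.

α₂ = 1 / (1 + [H⁺]/K2 + [H⁺]²/(K1K2)) = 1 / (1 + 10^+1.61 + 10^+0.04)
   = 1 / (1 + 40.738 + 1.0965) = 1/42.835 = 0.02335
[CO3²⁻] = α₂ × DIC = 0.02335 × 2.05 = 0.04786 mmol/kg
Ksp = 10^(−6.26) = 5.495×10^-7
Ω = [Ca²⁺][CO3²⁻]/Ksp = (8.82×10^-3)(4.786×10^-5) / 5.495×10^-7 = 0.768

Ω = 0.768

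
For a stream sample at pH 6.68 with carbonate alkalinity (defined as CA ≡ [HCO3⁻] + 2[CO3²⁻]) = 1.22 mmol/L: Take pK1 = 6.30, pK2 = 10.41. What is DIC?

DIC = 1.73 mmol/L

CA = [HCO3⁻] + 2[CO3²⁻] = (α₁ + 2α₂)·DIC
At pH 6.68: [H⁺]/K1 = 10^-0.38 = 0.41687, K2/[H⁺] = 10^-3.73 = 0.00018621
α₁ = 1/(1 + 0.41687 + 0.00018621) = 1/1.4171 = 0.7057; α₂ = α₁·K2/[H⁺] = 0.0001314
α₁ + 2α₂ = 0.7060
DIC = CA / (α₁ + 2α₂) = 1.22 / 0.7060 = 1.73 mmol/L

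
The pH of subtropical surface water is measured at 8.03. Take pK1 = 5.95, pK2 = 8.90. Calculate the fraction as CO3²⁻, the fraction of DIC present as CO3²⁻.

α₂ = 0.118

α₂ = 1 / (1 + [H⁺]/K2 + [H⁺]²/(K1K2)) = 1 / (1 + 10^+0.87 + 10^-1.21)
   = 1 / (1 + 7.4131 + 0.061660) = 1/8.4748 = 0.1180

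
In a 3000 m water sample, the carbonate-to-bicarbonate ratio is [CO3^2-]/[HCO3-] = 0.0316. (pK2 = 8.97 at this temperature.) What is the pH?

pH = 7.47

From K2 = [H⁺][CO3^2-]/[HCO3-]:  pH = pK2 + log₁₀([CO3^2-]/[HCO3-])
log₁₀(0.0316) = -1.500
pH = 8.97 + (-1.500) = 7.47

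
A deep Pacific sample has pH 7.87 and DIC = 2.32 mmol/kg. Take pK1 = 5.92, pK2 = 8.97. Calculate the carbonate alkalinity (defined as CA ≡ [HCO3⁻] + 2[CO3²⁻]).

CA = [HCO3⁻] + 2[CO3²⁻] = (α₁ + 2α₂)·DIC
At pH 7.87: [H⁺]/K1 = 10^-1.95 = 0.011220, K2/[H⁺] = 10^-1.10 = 0.079433
α₁ = 1/(1 + 0.011220 + 0.079433) = 1/1.0907 = 0.9169; α₂ = α₁·K2/[H⁺] = 0.07283
α₁ + 2α₂ = 1.0625
CA = 1.0625 × 2.32 = 2.47 mmol/kg

CA = 2.47 mmol/kg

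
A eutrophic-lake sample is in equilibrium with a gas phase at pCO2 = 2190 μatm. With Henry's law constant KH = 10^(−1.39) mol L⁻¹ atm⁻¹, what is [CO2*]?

[CO2*] = 89.2 μmol/L

KH = 10^(−1.39) = 4.074×10^-2 mol L⁻¹ atm⁻¹
[CO2*] = KH · pCO2 = 4.074×10^-2 × 2190×10^-6 atm = 8.92×10^-5 mol/L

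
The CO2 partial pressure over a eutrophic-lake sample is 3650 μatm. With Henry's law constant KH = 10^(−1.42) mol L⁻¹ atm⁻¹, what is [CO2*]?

KH = 10^(−1.42) = 3.802×10^-2 mol L⁻¹ atm⁻¹
[CO2*] = KH · pCO2 = 3.802×10^-2 × 3650×10^-6 atm = 1.39×10^-4 mol/L

[CO2*] = 139 μmol/L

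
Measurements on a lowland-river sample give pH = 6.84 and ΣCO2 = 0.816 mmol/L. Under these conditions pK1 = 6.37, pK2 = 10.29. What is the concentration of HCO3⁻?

[HCO3⁻] = 0.609 mmol/L

α₁ = 1 / (1 + [H⁺]/K1 + K2/[H⁺]) = 1 / (1 + 10^-0.47 + 10^-3.45)
   = 1 / (1 + 0.33884 + 0.00035481) = 1/1.3392 = 0.7467
[HCO3⁻] = α₁ × DIC = 0.7467 × 0.816 = 0.609 mmol/L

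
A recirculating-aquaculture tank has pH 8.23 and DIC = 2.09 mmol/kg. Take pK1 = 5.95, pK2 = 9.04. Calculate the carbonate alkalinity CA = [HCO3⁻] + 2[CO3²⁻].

CA = 2.36 mmol/kg

CA = [HCO3⁻] + 2[CO3²⁻] = (α₁ + 2α₂)·DIC
At pH 8.23: [H⁺]/K1 = 10^-2.28 = 0.0052481, K2/[H⁺] = 10^-0.81 = 0.15488
α₁ = 1/(1 + 0.0052481 + 0.15488) = 1/1.1601 = 0.8620; α₂ = α₁·K2/[H⁺] = 0.1335
α₁ + 2α₂ = 1.1290
CA = 1.1290 × 2.09 = 2.36 mmol/kg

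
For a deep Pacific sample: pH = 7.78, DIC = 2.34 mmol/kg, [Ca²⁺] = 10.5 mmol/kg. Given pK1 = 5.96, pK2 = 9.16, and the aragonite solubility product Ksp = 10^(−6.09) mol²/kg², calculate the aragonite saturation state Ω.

Ω = 1.19

α₂ = 1 / (1 + [H⁺]/K2 + [H⁺]²/(K1K2)) = 1 / (1 + 10^+1.38 + 10^-0.44)
   = 1 / (1 + 23.988 + 0.36308) = 1/25.351 = 0.03945
[CO3²⁻] = α₂ × DIC = 0.03945 × 2.34 = 0.09230 mmol/kg
Ksp = 10^(−6.09) = 8.128×10^-7
Ω = [Ca²⁺][CO3²⁻]/Ksp = (10.5×10^-3)(9.230×10^-5) / 8.128×10^-7 = 1.19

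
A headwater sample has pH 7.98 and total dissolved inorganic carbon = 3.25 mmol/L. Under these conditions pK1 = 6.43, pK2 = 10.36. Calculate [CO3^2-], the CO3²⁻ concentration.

α₂ = 1 / (1 + [H⁺]/K2 + [H⁺]²/(K1K2)) = 1 / (1 + 10^+2.38 + 10^+0.83)
   = 1 / (1 + 239.88 + 6.7608) = 1/247.64 = 0.004038
[CO3²⁻] = α₂ × DIC = 0.004038 × 3.25 = 0.0131 mmol/L = 13.1 μmol/L

[CO3²⁻] = 13.1 μmol/L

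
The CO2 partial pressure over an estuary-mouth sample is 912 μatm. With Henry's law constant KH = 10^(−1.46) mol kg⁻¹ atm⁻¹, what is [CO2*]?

[CO2*] = 31.6 μmol/kg

KH = 10^(−1.46) = 3.467×10^-2 mol kg⁻¹ atm⁻¹
[CO2*] = KH · pCO2 = 3.467×10^-2 × 912×10^-6 atm = 3.16×10^-5 mol/kg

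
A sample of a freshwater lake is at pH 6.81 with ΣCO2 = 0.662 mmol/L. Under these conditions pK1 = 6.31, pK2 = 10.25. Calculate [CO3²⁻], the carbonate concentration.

[CO3²⁻] = 0.183 μmol/L

α₂ = 1 / (1 + [H⁺]/K2 + [H⁺]²/(K1K2)) = 1 / (1 + 10^+3.44 + 10^+2.94)
   = 1 / (1 + 2754.2 + 870.96) = 1/3626.2 = 0.0002758
[CO3²⁻] = α₂ × DIC = 0.0002758 × 0.662 = 0.000183 mmol/L = 0.183 μmol/L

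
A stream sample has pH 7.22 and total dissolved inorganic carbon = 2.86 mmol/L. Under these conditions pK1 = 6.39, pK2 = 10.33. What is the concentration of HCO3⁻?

α₁ = 1 / (1 + [H⁺]/K1 + K2/[H⁺]) = 1 / (1 + 10^-0.83 + 10^-3.11)
   = 1 / (1 + 0.14791 + 0.00077625) = 1/1.1487 = 0.8706
[HCO3⁻] = α₁ × DIC = 0.8706 × 2.86 = 2.49 mmol/L

[HCO3⁻] = 2.49 mmol/L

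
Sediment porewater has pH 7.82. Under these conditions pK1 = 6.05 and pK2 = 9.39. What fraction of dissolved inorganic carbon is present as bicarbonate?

α₁ = 0.958

α₁ = 1 / (1 + [H⁺]/K1 + K2/[H⁺]) = 1 / (1 + 10^-1.77 + 10^-1.57)
   = 1 / (1 + 0.016982 + 0.026915) = 1/1.0439 = 0.9579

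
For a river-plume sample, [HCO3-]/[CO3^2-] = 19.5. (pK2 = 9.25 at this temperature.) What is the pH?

pH = 7.96

From K2 = [H⁺][CO3^2-]/[HCO3-]:  pH = pK2 − log₁₀([HCO3-]/[CO3^2-])
log₁₀(19.5) = +1.290
pH = 9.25 − (+1.290) = 7.96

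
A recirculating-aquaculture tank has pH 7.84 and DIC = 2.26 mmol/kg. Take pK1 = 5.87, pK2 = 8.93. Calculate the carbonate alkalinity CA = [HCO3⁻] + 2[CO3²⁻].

CA = [HCO3⁻] + 2[CO3²⁻] = (α₁ + 2α₂)·DIC
At pH 7.84: [H⁺]/K1 = 10^-1.97 = 0.010715, K2/[H⁺] = 10^-1.09 = 0.081283
α₁ = 1/(1 + 0.010715 + 0.081283) = 1/1.0920 = 0.9158; α₂ = α₁·K2/[H⁺] = 0.07444
α₁ + 2α₂ = 1.0646
CA = 1.0646 × 2.26 = 2.41 mmol/kg

CA = 2.41 mmol/kg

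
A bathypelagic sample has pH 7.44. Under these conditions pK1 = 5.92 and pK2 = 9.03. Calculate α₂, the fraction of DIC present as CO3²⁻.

α₂ = 0.0243

α₂ = 1 / (1 + [H⁺]/K2 + [H⁺]²/(K1K2)) = 1 / (1 + 10^+1.59 + 10^+0.07)
   = 1 / (1 + 38.905 + 1.1749) = 1/41.079 = 0.02434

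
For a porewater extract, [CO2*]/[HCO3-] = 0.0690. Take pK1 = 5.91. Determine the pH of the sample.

pH = 7.07

From K1 = [H⁺][HCO3-]/[CO2*]:  pH = pK1 − log₁₀([CO2*]/[HCO3-])
log₁₀(0.0690) = -1.161
pH = 5.91 − (-1.161) = 7.07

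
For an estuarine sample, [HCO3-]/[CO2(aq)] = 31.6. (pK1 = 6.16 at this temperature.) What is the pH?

From K1 = [H⁺][HCO3-]/[CO2(aq)]:  pH = pK1 + log₁₀([HCO3-]/[CO2(aq)])
log₁₀(31.6) = +1.500
pH = 6.16 + (+1.500) = 7.66

pH = 7.66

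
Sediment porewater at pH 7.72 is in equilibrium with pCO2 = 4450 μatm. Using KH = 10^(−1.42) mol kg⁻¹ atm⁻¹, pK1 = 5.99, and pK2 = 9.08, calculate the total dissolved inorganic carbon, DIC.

DIC = 9.65 mmol/kg

[CO2*] = KH · pCO2 = 10^(−1.42) × 4450×10^-6 = 1.692×10^-4 mol/kg
α₀ = 1/(1 + K1/[H⁺] + K1K2/[H⁺]²) = 1/(1 + 10^+1.73 + 10^+0.37) = 0.01753
DIC = [CO2*]/α₀ = 1.692×10^-4 / 0.01753 = 9.65 mmol/kg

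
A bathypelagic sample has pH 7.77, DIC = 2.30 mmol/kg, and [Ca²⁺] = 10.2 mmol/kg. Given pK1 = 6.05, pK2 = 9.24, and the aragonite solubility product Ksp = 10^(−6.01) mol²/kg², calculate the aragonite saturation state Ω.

Ω = 0.773

α₂ = 1 / (1 + [H⁺]/K2 + [H⁺]²/(K1K2)) = 1 / (1 + 10^+1.47 + 10^-0.25)
   = 1 / (1 + 29.512 + 0.56234) = 1/31.074 = 0.03218
[CO3²⁻] = α₂ × DIC = 0.03218 × 2.30 = 0.07402 mmol/kg
Ksp = 10^(−6.01) = 9.772×10^-7
Ω = [Ca²⁺][CO3²⁻]/Ksp = (10.2×10^-3)(7.402×10^-5) / 9.772×10^-7 = 0.773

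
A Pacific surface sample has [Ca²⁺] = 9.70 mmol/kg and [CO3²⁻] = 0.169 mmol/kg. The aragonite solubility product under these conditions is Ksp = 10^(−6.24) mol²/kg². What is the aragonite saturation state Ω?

Ω = 2.85

Ksp = 10^(−6.24) = 5.754×10^-7
Ω = [Ca²⁺][CO3²⁻]/Ksp = (9.70×10^-3)(0.169×10^-3) / 5.754×10^-7 = 2.85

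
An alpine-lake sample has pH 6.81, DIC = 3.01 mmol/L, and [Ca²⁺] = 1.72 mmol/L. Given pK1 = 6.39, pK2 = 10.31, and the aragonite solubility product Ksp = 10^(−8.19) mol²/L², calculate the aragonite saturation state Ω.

α₂ = 1 / (1 + [H⁺]/K2 + [H⁺]²/(K1K2)) = 1 / (1 + 10^+3.50 + 10^+3.08)
   = 1 / (1 + 3162.3 + 1202.3) = 1/4365.5 = 0.0002291
[CO3²⁻] = α₂ × DIC = 0.0002291 × 3.01 = 0.0006895 mmol/L = 0.6895 μmol/L
Ksp = 10^(−8.19) = 6.457×10^-9
Ω = [Ca²⁺][CO3²⁻]/Ksp = (1.72×10^-3)(6.895×10^-7) / 6.457×10^-9 = 0.184

Ω = 0.184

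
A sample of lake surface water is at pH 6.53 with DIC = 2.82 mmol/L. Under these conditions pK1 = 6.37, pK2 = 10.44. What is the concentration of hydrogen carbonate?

α₁ = 1 / (1 + [H⁺]/K1 + K2/[H⁺]) = 1 / (1 + 10^-0.16 + 10^-3.91)
   = 1 / (1 + 0.69183 + 0.00012303) = 1/1.6920 = 0.5910
[HCO3⁻] = α₁ × DIC = 0.5910 × 2.82 = 1.67 mmol/L

[HCO3⁻] = 1.67 mmol/L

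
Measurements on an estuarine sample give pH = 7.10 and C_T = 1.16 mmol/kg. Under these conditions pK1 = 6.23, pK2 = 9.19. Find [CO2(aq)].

[CO2*] = 0.137 mmol/kg

α₀ = 1 / (1 + K1/[H⁺] + K1K2/[H⁺]²) = 1 / (1 + 10^+0.87 + 10^-1.22)
   = 1 / (1 + 7.4131 + 0.060256) = 1/8.4734 = 0.1180
[CO2*] = α₀ × DIC = 0.1180 × 1.16 = 0.137 mmol/kg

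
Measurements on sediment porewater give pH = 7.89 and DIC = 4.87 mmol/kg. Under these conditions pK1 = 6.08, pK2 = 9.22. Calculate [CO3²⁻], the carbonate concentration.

[CO3²⁻] = 0.214 mmol/kg

α₂ = 1 / (1 + [H⁺]/K2 + [H⁺]²/(K1K2)) = 1 / (1 + 10^+1.33 + 10^-0.48)
   = 1 / (1 + 21.380 + 0.33113) = 1/22.711 = 0.04403
[CO3²⁻] = α₂ × DIC = 0.04403 × 4.87 = 0.214 mmol/kg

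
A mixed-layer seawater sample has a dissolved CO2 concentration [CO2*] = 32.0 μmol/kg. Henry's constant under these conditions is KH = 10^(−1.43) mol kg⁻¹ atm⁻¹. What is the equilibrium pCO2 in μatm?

KH = 10^(−1.43) = 3.715×10^-2 mol kg⁻¹ atm⁻¹
pCO2 = [CO2*]/KH = 32.0×10^-6 / 3.715×10^-2 = 8.61×10^-4 atm = 861 μatm

pCO2 = 861 μatm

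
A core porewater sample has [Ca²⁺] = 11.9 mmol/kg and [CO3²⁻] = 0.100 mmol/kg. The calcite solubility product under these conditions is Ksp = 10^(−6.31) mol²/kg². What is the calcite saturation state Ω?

Ω = 2.43

Ksp = 10^(−6.31) = 4.898×10^-7
Ω = [Ca²⁺][CO3²⁻]/Ksp = (11.9×10^-3)(0.100×10^-3) / 4.898×10^-7 = 2.43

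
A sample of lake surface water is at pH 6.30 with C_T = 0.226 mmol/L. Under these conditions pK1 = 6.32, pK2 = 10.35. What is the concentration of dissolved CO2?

[CO2*] = 0.116 mmol/L

α₀ = 1 / (1 + K1/[H⁺] + K1K2/[H⁺]²) = 1 / (1 + 10^-0.02 + 10^-4.07)
   = 1 / (1 + 0.95499 + 8.5114×10^-5) = 1/1.9551 = 0.5115
[CO2*] = α₀ × DIC = 0.5115 × 0.226 = 0.116 mmol/L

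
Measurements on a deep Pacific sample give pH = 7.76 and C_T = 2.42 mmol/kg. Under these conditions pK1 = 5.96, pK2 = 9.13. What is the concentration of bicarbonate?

[HCO3⁻] = 2.29 mmol/kg

α₁ = 1 / (1 + [H⁺]/K1 + K2/[H⁺]) = 1 / (1 + 10^-1.80 + 10^-1.37)
   = 1 / (1 + 0.015849 + 0.042658) = 1/1.0585 = 0.9447
[HCO3⁻] = α₁ × DIC = 0.9447 × 2.42 = 2.29 mmol/kg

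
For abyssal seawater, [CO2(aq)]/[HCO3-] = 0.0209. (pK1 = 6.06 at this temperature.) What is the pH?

From K1 = [H⁺][HCO3-]/[CO2(aq)]:  pH = pK1 − log₁₀([CO2(aq)]/[HCO3-])
log₁₀(0.0209) = -1.680
pH = 6.06 − (-1.680) = 7.74

pH = 7.74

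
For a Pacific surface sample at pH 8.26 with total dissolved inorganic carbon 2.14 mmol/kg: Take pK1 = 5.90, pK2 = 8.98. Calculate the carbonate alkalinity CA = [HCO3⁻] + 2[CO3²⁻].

CA = 2.47 mmol/kg

CA = [HCO3⁻] + 2[CO3²⁻] = (α₁ + 2α₂)·DIC
At pH 8.26: [H⁺]/K1 = 10^-2.36 = 0.0043652, K2/[H⁺] = 10^-0.72 = 0.19055
α₁ = 1/(1 + 0.0043652 + 0.19055) = 1/1.1949 = 0.8369; α₂ = α₁·K2/[H⁺] = 0.1595
α₁ + 2α₂ = 1.1558
CA = 1.1558 × 2.14 = 2.47 mmol/kg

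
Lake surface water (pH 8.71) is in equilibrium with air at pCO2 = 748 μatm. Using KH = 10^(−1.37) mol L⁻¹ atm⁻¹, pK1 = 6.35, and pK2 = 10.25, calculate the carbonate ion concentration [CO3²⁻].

[CO3²⁻] = 0.211 mmol/L

[CO2*] = KH · pCO2 = 10^(−1.37) × 748×10^-6 = 3.191×10^-5 mol/L
α₀ = 1/(1 + K1/[H⁺] + K1K2/[H⁺]²) = 1/(1 + 10^+2.36 + 10^+0.82) = 0.004225
DIC = [CO2*]/α₀ = 3.191×10^-5 / 0.004225 = 7.552 mmol/L
[CO3²⁻] = α₂·DIC; α₂ = 0.02791, so [CO3²⁻] = 0.02791 × 7.552 = 0.211 mmol/L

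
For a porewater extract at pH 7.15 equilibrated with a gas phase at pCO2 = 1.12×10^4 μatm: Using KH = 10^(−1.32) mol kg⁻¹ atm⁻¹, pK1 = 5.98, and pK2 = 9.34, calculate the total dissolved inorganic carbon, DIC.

[CO2*] = KH · pCO2 = 10^(−1.32) × 1.12×10^4×10^-6 = 5.361×10^-4 mol/kg
α₀ = 1/(1 + K1/[H⁺] + K1K2/[H⁺]²) = 1/(1 + 10^+1.17 + 10^-1.02) = 0.06295
DIC = [CO2*]/α₀ = 5.361×10^-4 / 0.06295 = 8.52 mmol/kg

DIC = 8.52 mmol/kg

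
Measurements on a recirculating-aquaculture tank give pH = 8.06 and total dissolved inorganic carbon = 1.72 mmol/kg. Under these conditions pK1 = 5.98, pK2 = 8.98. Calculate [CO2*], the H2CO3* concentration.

α₀ = 1 / (1 + K1/[H⁺] + K1K2/[H⁺]²) = 1 / (1 + 10^+2.08 + 10^+1.16)
   = 1 / (1 + 120.23 + 14.454) = 1/135.68 = 0.007370
[CO2*] = α₀ × DIC = 0.007370 × 1.72 = 0.0127 mmol/kg = 12.7 μmol/kg

[CO2*] = 12.7 μmol/kg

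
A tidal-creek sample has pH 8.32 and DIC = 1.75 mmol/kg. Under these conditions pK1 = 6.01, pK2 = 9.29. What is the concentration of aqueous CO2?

α₀ = 1 / (1 + K1/[H⁺] + K1K2/[H⁺]²) = 1 / (1 + 10^+2.31 + 10^+1.34)
   = 1 / (1 + 204.17 + 21.878) = 1/227.05 = 0.004404
[CO2*] = α₀ × DIC = 0.004404 × 1.75 = 0.00771 mmol/kg = 7.71 μmol/kg

[CO2*] = 7.71 μmol/kg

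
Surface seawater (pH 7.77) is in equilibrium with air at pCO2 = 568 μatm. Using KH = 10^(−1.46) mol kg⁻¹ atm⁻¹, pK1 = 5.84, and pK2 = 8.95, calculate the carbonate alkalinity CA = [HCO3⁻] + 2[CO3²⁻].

[CO2*] = KH · pCO2 = 10^(−1.46) × 568×10^-6 = 1.969×10^-5 mol/kg
α₀ = 1/(1 + K1/[H⁺] + K1K2/[H⁺]²) = 1/(1 + 10^+1.93 + 10^+0.75) = 0.01090
DIC = [CO2*]/α₀ = 1.969×10^-5 / 0.01090 = 1.807 mmol/kg
CA = (α₁ + 2α₂)·DIC = (0.9278 + 2×0.06130) × 1.807 = 1.90 mmol/kg

CA = 1.90 mmol/kg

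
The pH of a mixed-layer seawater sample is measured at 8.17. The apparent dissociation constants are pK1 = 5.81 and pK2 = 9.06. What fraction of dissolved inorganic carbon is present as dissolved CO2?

α₀ = 1 / (1 + K1/[H⁺] + K1K2/[H⁺]²) = 1 / (1 + 10^+2.36 + 10^+1.47)
   = 1 / (1 + 229.09 + 29.512) = 1/259.60 = 0.003852

α₀ = 0.00385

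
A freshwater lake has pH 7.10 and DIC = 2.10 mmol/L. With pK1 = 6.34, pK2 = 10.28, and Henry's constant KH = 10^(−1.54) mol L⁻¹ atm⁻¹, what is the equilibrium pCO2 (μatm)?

α₀ = 1 / (1 + K1/[H⁺] + K1K2/[H⁺]²) = 1 / (1 + 10^+0.76 + 10^-2.42)
   = 1 / (1 + 5.7544 + 0.0038019) = 1/6.7582 = 0.1480
[CO2*] = α₀ × DIC = 0.1480 × 2.10 = 0.3107 mmol/L
pCO2 = [CO2*]/KH = 3.107×10^-4 / 2.884×10^-2 = 1.08×10^4 μatm

pCO2 = 1.08×10^4 μatm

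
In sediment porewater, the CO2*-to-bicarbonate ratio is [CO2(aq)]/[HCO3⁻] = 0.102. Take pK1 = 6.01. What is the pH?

pH = 7.00

From K1 = [H⁺][HCO3⁻]/[CO2(aq)]:  pH = pK1 − log₁₀([CO2(aq)]/[HCO3⁻])
log₁₀(0.102) = -0.991
pH = 6.01 − (-0.991) = 7.00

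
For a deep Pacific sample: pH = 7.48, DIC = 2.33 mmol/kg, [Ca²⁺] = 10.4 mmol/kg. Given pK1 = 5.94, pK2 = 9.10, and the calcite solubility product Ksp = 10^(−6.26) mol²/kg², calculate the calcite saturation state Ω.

Ω = 1.00

α₂ = 1 / (1 + [H⁺]/K2 + [H⁺]²/(K1K2)) = 1 / (1 + 10^+1.62 + 10^+0.08)
   = 1 / (1 + 41.687 + 1.2023) = 1/43.889 = 0.02278
[CO3²⁻] = α₂ × DIC = 0.02278 × 2.33 = 0.05309 mmol/kg
Ksp = 10^(−6.26) = 5.495×10^-7
Ω = [Ca²⁺][CO3²⁻]/Ksp = (10.4×10^-3)(5.309×10^-5) / 5.495×10^-7 = 1.00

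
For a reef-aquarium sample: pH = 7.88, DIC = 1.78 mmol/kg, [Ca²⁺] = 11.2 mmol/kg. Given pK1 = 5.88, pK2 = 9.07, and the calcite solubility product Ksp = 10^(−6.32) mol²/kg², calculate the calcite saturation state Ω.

α₂ = 1 / (1 + [H⁺]/K2 + [H⁺]²/(K1K2)) = 1 / (1 + 10^+1.19 + 10^-0.81)
   = 1 / (1 + 15.488 + 0.15488) = 1/16.643 = 0.06009
[CO3²⁻] = α₂ × DIC = 0.06009 × 1.78 = 0.1070 mmol/kg
Ksp = 10^(−6.32) = 4.786×10^-7
Ω = [Ca²⁺][CO3²⁻]/Ksp = (11.2×10^-3)(1.070×10^-4) / 4.786×10^-7 = 2.50

Ω = 2.50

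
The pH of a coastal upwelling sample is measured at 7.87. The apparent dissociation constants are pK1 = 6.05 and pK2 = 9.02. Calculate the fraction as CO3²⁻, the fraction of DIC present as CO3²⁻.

α₂ = 0.0652

α₂ = 1 / (1 + [H⁺]/K2 + [H⁺]²/(K1K2)) = 1 / (1 + 10^+1.15 + 10^-0.67)
   = 1 / (1 + 14.125 + 0.21380) = 1/15.339 = 0.06519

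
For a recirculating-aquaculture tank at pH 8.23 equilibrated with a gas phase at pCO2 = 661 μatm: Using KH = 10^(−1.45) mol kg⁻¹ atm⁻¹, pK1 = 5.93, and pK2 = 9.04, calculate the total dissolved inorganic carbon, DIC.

[CO2*] = KH · pCO2 = 10^(−1.45) × 661×10^-6 = 2.345×10^-5 mol/kg
α₀ = 1/(1 + K1/[H⁺] + K1K2/[H⁺]²) = 1/(1 + 10^+2.30 + 10^+1.49) = 0.004321
DIC = [CO2*]/α₀ = 2.345×10^-5 / 0.004321 = 5.43 mmol/kg

DIC = 5.43 mmol/kg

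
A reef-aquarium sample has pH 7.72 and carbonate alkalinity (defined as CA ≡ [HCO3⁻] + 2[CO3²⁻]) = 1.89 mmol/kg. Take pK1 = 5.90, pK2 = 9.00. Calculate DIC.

CA = [HCO3⁻] + 2[CO3²⁻] = (α₁ + 2α₂)·DIC
At pH 7.72: [H⁺]/K1 = 10^-1.82 = 0.015136, K2/[H⁺] = 10^-1.28 = 0.052481
α₁ = 1/(1 + 0.015136 + 0.052481) = 1/1.0676 = 0.9367; α₂ = α₁·K2/[H⁺] = 0.04916
α₁ + 2α₂ = 1.0350
DIC = CA / (α₁ + 2α₂) = 1.89 / 1.0350 = 1.83 mmol/kg

DIC = 1.83 mmol/kg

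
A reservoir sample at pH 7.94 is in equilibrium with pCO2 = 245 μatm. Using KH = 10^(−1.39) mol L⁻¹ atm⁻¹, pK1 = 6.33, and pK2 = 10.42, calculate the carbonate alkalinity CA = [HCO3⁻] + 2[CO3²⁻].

[CO2*] = KH · pCO2 = 10^(−1.39) × 245×10^-6 = 9.981×10^-6 mol/L
α₀ = 1/(1 + K1/[H⁺] + K1K2/[H⁺]²) = 1/(1 + 10^+1.61 + 10^-0.87) = 0.02388
DIC = [CO2*]/α₀ = 9.981×10^-6 / 0.02388 = 0.4179 mmol/L
CA = (α₁ + 2α₂)·DIC = (0.9729 + 2×0.003222) × 0.4179 = 0.409 mmol/L

CA = 0.409 mmol/L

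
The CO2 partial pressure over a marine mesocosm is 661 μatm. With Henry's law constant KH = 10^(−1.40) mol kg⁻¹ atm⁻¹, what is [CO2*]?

[CO2*] = 26.3 μmol/kg

KH = 10^(−1.40) = 3.981×10^-2 mol kg⁻¹ atm⁻¹
[CO2*] = KH · pCO2 = 3.981×10^-2 × 661×10^-6 atm = 2.63×10^-5 mol/kg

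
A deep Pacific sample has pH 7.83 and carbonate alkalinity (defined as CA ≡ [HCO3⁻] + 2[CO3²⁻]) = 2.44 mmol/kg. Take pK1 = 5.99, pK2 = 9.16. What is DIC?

DIC = 2.37 mmol/kg

CA = [HCO3⁻] + 2[CO3²⁻] = (α₁ + 2α₂)·DIC
At pH 7.83: [H⁺]/K1 = 10^-1.84 = 0.014454, K2/[H⁺] = 10^-1.33 = 0.046774
α₁ = 1/(1 + 0.014454 + 0.046774) = 1/1.0612 = 0.9423; α₂ = α₁·K2/[H⁺] = 0.04407
α₁ + 2α₂ = 1.0305
DIC = CA / (α₁ + 2α₂) = 2.44 / 1.0305 = 2.37 mmol/kg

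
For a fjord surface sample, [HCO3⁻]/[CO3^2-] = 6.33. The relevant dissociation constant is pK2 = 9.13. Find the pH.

pH = 8.33

From K2 = [H⁺][CO3^2-]/[HCO3⁻]:  pH = pK2 − log₁₀([HCO3⁻]/[CO3^2-])
log₁₀(6.33) = +0.801
pH = 9.13 − (+0.801) = 8.33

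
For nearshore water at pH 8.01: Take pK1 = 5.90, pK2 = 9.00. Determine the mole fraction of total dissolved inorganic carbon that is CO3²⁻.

α₂ = 0.0922

α₂ = 1 / (1 + [H⁺]/K2 + [H⁺]²/(K1K2)) = 1 / (1 + 10^+0.99 + 10^-1.12)
   = 1 / (1 + 9.7724 + 0.075858) = 1/10.848 = 0.09218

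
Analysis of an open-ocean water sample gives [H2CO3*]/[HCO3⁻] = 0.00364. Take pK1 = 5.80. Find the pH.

From K1 = [H⁺][HCO3⁻]/[H2CO3*]:  pH = pK1 − log₁₀([H2CO3*]/[HCO3⁻])
log₁₀(0.00364) = -2.439
pH = 5.80 − (-2.439) = 8.24

pH = 8.24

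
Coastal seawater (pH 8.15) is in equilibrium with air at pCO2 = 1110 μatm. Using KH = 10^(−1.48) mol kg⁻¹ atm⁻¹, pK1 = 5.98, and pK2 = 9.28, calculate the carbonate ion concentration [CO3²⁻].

[CO3²⁻] = 0.403 mmol/kg

[CO2*] = KH · pCO2 = 10^(−1.48) × 1110×10^-6 = 3.676×10^-5 mol/kg
α₀ = 1/(1 + K1/[H⁺] + K1K2/[H⁺]²) = 1/(1 + 10^+2.17 + 10^+1.04) = 0.006255
DIC = [CO2*]/α₀ = 3.676×10^-5 / 0.006255 = 5.876 mmol/kg
[CO3²⁻] = α₂·DIC; α₂ = 0.06858, so [CO3²⁻] = 0.06858 × 5.876 = 0.403 mmol/kg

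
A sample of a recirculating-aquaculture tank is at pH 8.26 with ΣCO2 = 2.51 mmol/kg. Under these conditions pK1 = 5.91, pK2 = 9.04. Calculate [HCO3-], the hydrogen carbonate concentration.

α₁ = 1 / (1 + [H⁺]/K1 + K2/[H⁺]) = 1 / (1 + 10^-2.35 + 10^-0.78)
   = 1 / (1 + 0.0044668 + 0.16596) = 1/1.1704 = 0.8544
[HCO3⁻] = α₁ × DIC = 0.8544 × 2.51 = 2.14 mmol/kg

[HCO3⁻] = 2.14 mmol/kg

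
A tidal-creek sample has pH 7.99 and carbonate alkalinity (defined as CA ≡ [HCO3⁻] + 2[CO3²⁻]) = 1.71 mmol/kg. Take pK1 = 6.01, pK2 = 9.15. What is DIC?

DIC = 1.62 mmol/kg

CA = [HCO3⁻] + 2[CO3²⁻] = (α₁ + 2α₂)·DIC
At pH 7.99: [H⁺]/K1 = 10^-1.98 = 0.010471, K2/[H⁺] = 10^-1.16 = 0.069183
α₁ = 1/(1 + 0.010471 + 0.069183) = 1/1.0797 = 0.9262; α₂ = α₁·K2/[H⁺] = 0.06408
α₁ + 2α₂ = 1.0544
DIC = CA / (α₁ + 2α₂) = 1.71 / 1.0544 = 1.62 mmol/kg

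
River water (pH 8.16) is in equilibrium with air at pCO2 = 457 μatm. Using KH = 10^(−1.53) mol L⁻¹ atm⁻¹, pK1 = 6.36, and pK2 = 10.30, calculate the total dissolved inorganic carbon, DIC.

DIC = 0.871 mmol/L

[CO2*] = KH · pCO2 = 10^(−1.53) × 457×10^-6 = 1.349×10^-5 mol/L
α₀ = 1/(1 + K1/[H⁺] + K1K2/[H⁺]²) = 1/(1 + 10^+1.80 + 10^-0.34) = 0.01549
DIC = [CO2*]/α₀ = 1.349×10^-5 / 0.01549 = 0.871 mmol/L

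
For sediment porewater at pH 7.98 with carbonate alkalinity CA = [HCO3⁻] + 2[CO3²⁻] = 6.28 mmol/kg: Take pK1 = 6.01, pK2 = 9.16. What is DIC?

DIC = 5.97 mmol/kg

CA = [HCO3⁻] + 2[CO3²⁻] = (α₁ + 2α₂)·DIC
At pH 7.98: [H⁺]/K1 = 10^-1.97 = 0.010715, K2/[H⁺] = 10^-1.18 = 0.066069
α₁ = 1/(1 + 0.010715 + 0.066069) = 1/1.0768 = 0.9287; α₂ = α₁·K2/[H⁺] = 0.06136
α₁ + 2α₂ = 1.0514
DIC = CA / (α₁ + 2α₂) = 6.28 / 1.0514 = 5.97 mmol/kg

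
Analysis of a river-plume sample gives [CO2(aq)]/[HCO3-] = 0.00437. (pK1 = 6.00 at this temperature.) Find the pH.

From K1 = [H⁺][HCO3-]/[CO2(aq)]:  pH = pK1 − log₁₀([CO2(aq)]/[HCO3-])
log₁₀(0.00437) = -2.360
pH = 6.00 − (-2.360) = 8.36

pH = 8.36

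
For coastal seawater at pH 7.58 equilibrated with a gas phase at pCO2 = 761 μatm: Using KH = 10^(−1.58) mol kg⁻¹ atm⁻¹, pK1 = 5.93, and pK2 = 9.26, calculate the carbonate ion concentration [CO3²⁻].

[CO2*] = KH · pCO2 = 10^(−1.58) × 761×10^-6 = 2.002×10^-5 mol/kg
α₀ = 1/(1 + K1/[H⁺] + K1K2/[H⁺]²) = 1/(1 + 10^+1.65 + 10^-0.03) = 0.02146
DIC = [CO2*]/α₀ = 2.002×10^-5 / 0.02146 = 0.9328 mmol/kg
[CO3²⁻] = α₂·DIC; α₂ = 0.02003, so [CO3²⁻] = 0.02003 × 0.9328 = 0.0187 mmol/kg = 18.7 μmol/kg

[CO3²⁻] = 18.7 μmol/kg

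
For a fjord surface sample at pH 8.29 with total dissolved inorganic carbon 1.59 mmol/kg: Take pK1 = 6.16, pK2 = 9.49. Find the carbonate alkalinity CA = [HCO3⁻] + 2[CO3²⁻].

CA = 1.67 mmol/kg

CA = [HCO3⁻] + 2[CO3²⁻] = (α₁ + 2α₂)·DIC
At pH 8.29: [H⁺]/K1 = 10^-2.13 = 0.0074131, K2/[H⁺] = 10^-1.20 = 0.063096
α₁ = 1/(1 + 0.0074131 + 0.063096) = 1/1.0705 = 0.9341; α₂ = α₁·K2/[H⁺] = 0.05894
α₁ + 2α₂ = 1.0520
CA = 1.0520 × 1.59 = 1.67 mmol/kg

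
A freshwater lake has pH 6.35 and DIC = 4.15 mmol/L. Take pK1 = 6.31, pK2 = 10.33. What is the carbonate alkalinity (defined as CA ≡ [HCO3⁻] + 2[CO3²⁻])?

CA = [HCO3⁻] + 2[CO3²⁻] = (α₁ + 2α₂)·DIC
At pH 6.35: [H⁺]/K1 = 10^-0.04 = 0.91201, K2/[H⁺] = 10^-3.98 = 0.00010471
α₁ = 1/(1 + 0.91201 + 0.00010471) = 1/1.9121 = 0.5230; α₂ = α₁·K2/[H⁺] = 5.476×10^-5
α₁ + 2α₂ = 0.5231
CA = 0.5231 × 4.15 = 2.17 mmol/L

CA = 2.17 mmol/L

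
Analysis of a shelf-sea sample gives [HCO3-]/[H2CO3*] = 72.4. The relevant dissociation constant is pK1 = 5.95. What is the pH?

From K1 = [H⁺][HCO3-]/[H2CO3*]:  pH = pK1 + log₁₀([HCO3-]/[H2CO3*])
log₁₀(72.4) = +1.860
pH = 5.95 + (+1.860) = 7.81

pH = 7.81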